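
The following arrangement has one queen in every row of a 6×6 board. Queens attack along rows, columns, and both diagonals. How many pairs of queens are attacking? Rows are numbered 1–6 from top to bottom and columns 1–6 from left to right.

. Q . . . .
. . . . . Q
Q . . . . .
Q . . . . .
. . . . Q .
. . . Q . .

Same column: (3,1)–(4,1) (column 1).
Same diagonal: (3,1)–(6,4) (|3−6| = |1−4| = 3); (5,5)–(6,4) (|5−6| = |5−4| = 1).
Total attacking pairs: 3.

3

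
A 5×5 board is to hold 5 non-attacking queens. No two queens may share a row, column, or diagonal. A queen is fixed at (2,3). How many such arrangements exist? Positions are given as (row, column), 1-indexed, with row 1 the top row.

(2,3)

Branch on row 1: col 1 → 1; col 5 → 1.
Sum: 1 + 1 = 2.

2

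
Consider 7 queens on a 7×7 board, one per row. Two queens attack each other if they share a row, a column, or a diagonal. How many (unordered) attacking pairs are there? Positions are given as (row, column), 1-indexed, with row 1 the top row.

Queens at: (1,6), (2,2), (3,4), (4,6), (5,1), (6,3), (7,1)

3

Same column: (1,6)–(4,6) (column 6); (5,1)–(7,1) (column 1).
Same diagonal: (1,6)–(3,4) (|1−3| = |6−4| = 2).
Total attacking pairs: 3.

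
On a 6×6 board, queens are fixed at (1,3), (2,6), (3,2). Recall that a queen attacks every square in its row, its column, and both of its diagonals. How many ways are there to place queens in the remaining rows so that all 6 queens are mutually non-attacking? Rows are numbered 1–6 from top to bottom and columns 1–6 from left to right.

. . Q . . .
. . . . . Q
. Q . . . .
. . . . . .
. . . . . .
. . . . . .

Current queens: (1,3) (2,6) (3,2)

1

Branch on row 4: col 5 → 1.
Sum: 1 = 1.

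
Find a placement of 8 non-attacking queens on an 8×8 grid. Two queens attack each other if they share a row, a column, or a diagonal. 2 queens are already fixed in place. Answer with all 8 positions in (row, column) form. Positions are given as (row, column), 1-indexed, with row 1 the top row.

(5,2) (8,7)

Row 1: attacked by (5,2)→{2,6}; (8,7)→{7}. Safe: 1, 3, 4, 5, 8. Place at column 4.
Row 2: attacked by (1,4)→{3,4,5}; (5,2)→{2,5}; (8,7)→{1,7}. Safe: 6, 8. Place at column 6.
Row 3: attacked by (1,4)→{2,4,6}; (2,6)→{5,6,7}; (5,2)→{2,4}; (8,7)→{2,7}. Safe: 1, 3, 8. Place at column 1.
Row 4: attacked by (1,4)→{1,4,7}; (2,6)→{4,6,8}; (3,1)→{1,2}; (5,2)→{1,2,3}; (8,7)→{3,7}. Safe: 5. Place at column 5.
Row 6: attacked by (1,4)→{4}; (2,6)→{2,6}; (3,1)→{1,4}; (4,5)→{3,5,7}; (5,2)→{1,2,3}; (8,7)→{5,7}. Safe: 8. Place at column 8.
Row 7: attacked by (1,4)→{4}; (2,6)→{1,6}; (3,1)→{1,5}; (4,5)→{2,5,8}; (5,2)→{2,4}; (6,8)→{7,8}; (8,7)→{6,7,8}. Safe: 3. Place at column 3.
Columns [4, 6, 1, 5, 2, 8, 3, 7], r−c [-3, -4, 2, -1, 3, -2, 4, 1], r+c [5, 8, 4, 9, 7, 14, 10, 15] are all distinct, so no two queens attack.

(1,4) (2,6) (3,1) (4,5) (5,2) (6,8) (7,3) (8,7)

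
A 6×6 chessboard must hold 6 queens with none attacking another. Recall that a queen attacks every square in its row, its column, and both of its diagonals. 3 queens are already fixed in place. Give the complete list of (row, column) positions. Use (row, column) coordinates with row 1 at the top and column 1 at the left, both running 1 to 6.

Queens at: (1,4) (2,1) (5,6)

(1,4) (2,1) (3,5) (4,2) (5,6) (6,3)

Row 3: attacked by (1,4)→{2,4,6}; (2,1)→{1,2}; (5,6)→{4,6}. Safe: 3, 5. Place at column 5.
Row 4: attacked by (1,4)→{1,4}; (2,1)→{1,3}; (3,5)→{4,5,6}; (5,6)→{5,6}. Safe: 2. Place at column 2.
Row 6: attacked by (1,4)→{4}; (2,1)→{1,5}; (3,5)→{2,5}; (4,2)→{2,4}; (5,6)→{5,6}. Safe: 3. Place at column 3.
Columns [4, 1, 5, 2, 6, 3], r−c [-3, 1, -2, 2, -1, 3], r+c [5, 3, 8, 6, 11, 9] are all distinct, so no two queens attack.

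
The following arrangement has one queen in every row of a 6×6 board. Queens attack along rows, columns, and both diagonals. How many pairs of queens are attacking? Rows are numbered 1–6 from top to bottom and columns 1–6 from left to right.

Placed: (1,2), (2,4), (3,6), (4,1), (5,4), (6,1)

3

Same column: (2,4)–(5,4) (column 4); (4,1)–(6,1) (column 1).
Same diagonal: (3,6)–(5,4) (|3−5| = |6−4| = 2).
Total attacking pairs: 3.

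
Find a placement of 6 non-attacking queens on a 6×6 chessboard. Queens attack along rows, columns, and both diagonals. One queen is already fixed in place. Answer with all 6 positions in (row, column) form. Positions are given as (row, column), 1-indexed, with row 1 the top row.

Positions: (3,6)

(1,2) (2,4) (3,6) (4,1) (5,3) (6,5)

Row 1: attacked by (3,6)→{4,6}. Safe: 1, 2, 3, 5. Place at column 2.
Row 2: attacked by (1,2)→{1,2,3}; (3,6)→{5,6}. Safe: 4. Place at column 4.
Row 4: attacked by (1,2)→{2,5}; (2,4)→{2,4,6}; (3,6)→{5,6}. Safe: 1, 3. Place at column 1.
Row 5: attacked by (1,2)→{2,6}; (2,4)→{1,4}; (3,6)→{4,6}; (4,1)→{1,2}. Safe: 3, 5. Place at column 3.
Row 6: attacked by (1,2)→{2}; (2,4)→{4}; (3,6)→{3,6}; (4,1)→{1,3}; (5,3)→{2,3,4}. Safe: 5. Place at column 5.
Columns [2, 4, 6, 1, 3, 5], r−c [-1, -2, -3, 3, 2, 1], r+c [3, 6, 9, 5, 8, 11] are all distinct, so no two queens attack.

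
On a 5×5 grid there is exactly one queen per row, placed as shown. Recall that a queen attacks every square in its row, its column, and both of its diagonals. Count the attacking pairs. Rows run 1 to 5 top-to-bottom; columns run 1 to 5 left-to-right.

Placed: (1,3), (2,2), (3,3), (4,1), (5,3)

5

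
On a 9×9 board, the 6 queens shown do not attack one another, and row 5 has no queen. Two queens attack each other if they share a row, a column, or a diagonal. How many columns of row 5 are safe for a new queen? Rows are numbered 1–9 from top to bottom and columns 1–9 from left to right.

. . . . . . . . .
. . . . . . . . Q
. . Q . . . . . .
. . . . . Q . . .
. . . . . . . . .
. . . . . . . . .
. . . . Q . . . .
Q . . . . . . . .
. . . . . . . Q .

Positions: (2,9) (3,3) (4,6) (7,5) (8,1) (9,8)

1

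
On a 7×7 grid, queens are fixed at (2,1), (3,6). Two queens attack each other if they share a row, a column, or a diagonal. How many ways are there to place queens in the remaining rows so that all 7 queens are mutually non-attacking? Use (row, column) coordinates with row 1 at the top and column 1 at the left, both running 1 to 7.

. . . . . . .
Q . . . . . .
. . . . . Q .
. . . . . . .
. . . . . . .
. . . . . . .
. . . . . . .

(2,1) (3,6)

3

Branch on row 1: col 3 → 2; col 5 → 1; col 7 → 0.
Sum: 2 + 1 + 0 = 3.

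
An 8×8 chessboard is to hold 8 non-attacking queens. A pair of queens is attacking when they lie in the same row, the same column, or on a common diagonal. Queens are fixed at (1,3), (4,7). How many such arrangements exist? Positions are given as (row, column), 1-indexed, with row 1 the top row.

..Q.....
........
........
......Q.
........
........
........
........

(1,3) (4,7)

Branch on row 2: col 1 → 0; col 6 → 2; col 8 → 1.
Sum: 0 + 2 + 1 = 3.

3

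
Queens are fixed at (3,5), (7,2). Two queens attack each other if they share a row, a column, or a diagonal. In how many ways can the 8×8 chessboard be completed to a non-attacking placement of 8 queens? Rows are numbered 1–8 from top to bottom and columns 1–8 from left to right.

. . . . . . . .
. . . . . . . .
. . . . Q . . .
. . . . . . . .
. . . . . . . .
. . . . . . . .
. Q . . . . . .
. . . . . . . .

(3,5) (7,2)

3

Branch on row 1: col 1 → 0; col 4 → 1; col 6 → 2.
Sum: 0 + 1 + 2 = 3.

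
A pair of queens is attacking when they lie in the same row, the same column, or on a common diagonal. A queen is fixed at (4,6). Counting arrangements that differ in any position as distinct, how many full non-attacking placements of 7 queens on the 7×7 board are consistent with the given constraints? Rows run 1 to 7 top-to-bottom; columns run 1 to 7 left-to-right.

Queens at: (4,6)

6

Branch on row 1: col 1 → 1; col 2 → 0; col 4 → 2; col 5 → 2; col 7 → 1.
Sum: 1 + 0 + 2 + 2 + 1 = 6.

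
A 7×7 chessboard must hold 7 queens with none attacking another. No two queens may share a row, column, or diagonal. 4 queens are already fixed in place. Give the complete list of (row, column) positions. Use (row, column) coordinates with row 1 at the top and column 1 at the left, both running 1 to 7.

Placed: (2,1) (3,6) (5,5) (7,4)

(1,3) (2,1) (3,6) (4,2) (5,5) (6,7) (7,4)

Row 1: attacked by (2,1)→{1,2}; (3,6)→{4,6}; (5,5)→{1,5}; (7,4)→{4}. Safe: 3, 7. Place at column 3.
Row 4: attacked by (1,3)→{3,6}; (2,1)→{1,3}; (3,6)→{5,6,7}; (5,5)→{4,5,6}; (7,4)→{1,4,7}. Safe: 2. Place at column 2.
Row 6: attacked by (1,3)→{3}; (2,1)→{1,5}; (3,6)→{3,6}; (4,2)→{2,4}; (5,5)→{4,5,6}; (7,4)→{3,4,5}. Safe: 7. Place at column 7.
Columns [3, 1, 6, 2, 5, 7, 4], r−c [-2, 1, -3, 2, 0, -1, 3], r+c [4, 3, 9, 6, 10, 13, 11] are all distinct, so no two queens attack.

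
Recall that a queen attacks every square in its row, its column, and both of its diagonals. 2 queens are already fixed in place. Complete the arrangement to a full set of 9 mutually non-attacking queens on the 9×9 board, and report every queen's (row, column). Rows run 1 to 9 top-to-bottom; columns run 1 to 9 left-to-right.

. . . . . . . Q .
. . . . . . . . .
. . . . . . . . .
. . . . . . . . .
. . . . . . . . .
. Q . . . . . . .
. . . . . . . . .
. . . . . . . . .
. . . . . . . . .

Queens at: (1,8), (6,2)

(1,8) (2,4) (3,9) (4,3) (5,6) (6,2) (7,7) (8,5) (9,1)

Row 2: attacked by (1,8)→{7,8,9}; (6,2)→{2,6}. Safe: 1, 3, 4, 5. Place at column 4.
Row 3: attacked by (1,8)→{6,8}; (2,4)→{3,4,5}; (6,2)→{2,5}. Safe: 1, 7, 9. Place at column 9.
Row 4: attacked by (1,8)→{5,8}; (2,4)→{2,4,6}; (3,9)→{8,9}; (6,2)→{2,4}. Safe: 1, 3, 7. Place at column 3.
Row 5: attacked by (1,8)→{4,8}; (2,4)→{1,4,7}; (3,9)→{7,9}; (4,3)→{2,3,4}; (6,2)→{1,2,3}. Safe: 5, 6. Place at column 6.
Row 7: attacked by (1,8)→{2,8}; (2,4)→{4,9}; (3,9)→{5,9}; (4,3)→{3,6}; (5,6)→{4,6,8}; (6,2)→{1,2,3}. Safe: 7. Place at column 7.
Row 8: attacked by (1,8)→{1,8}; (2,4)→{4}; (3,9)→{4,9}; (4,3)→{3,7}; (5,6)→{3,6,9}; (6,2)→{2,4}; (7,7)→{6,7,8}. Safe: 5. Place at column 5.
Row 9: attacked by (1,8)→{8}; (2,4)→{4}; (3,9)→{3,9}; (4,3)→{3,8}; (5,6)→{2,6}; (6,2)→{2,5}; (7,7)→{5,7,9}; (8,5)→{4,5,6}. Safe: 1. Place at column 1.
Columns [8, 4, 9, 3, 6, 2, 7, 5, 1], r−c [-7, -2, -6, 1, -1, 4, 0, 3, 8], r+c [9, 6, 12, 7, 11, 8, 14, 13, 10] are all distinct, so no two queens attack.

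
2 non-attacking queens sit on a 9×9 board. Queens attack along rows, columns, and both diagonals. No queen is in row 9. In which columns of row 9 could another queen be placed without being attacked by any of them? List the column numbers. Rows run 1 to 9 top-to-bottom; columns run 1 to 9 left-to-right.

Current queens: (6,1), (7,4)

columns 3, 5, 7, 8, 9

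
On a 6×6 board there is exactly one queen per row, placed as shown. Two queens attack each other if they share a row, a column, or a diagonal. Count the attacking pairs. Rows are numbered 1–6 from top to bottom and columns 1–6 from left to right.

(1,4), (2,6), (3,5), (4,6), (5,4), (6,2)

6

Same column: (1,4)–(5,4) (column 4); (2,6)–(4,6) (column 6).
Same diagonal: (2,6)–(3,5) (|2−3| = |6−5| = 1); (2,6)–(6,2) (|2−6| = |6−2| = 4); (3,5)–(4,6) (|3−4| = |5−6| = 1); (3,5)–(6,2) (|3−6| = |5−2| = 3).
Total attacking pairs: 6.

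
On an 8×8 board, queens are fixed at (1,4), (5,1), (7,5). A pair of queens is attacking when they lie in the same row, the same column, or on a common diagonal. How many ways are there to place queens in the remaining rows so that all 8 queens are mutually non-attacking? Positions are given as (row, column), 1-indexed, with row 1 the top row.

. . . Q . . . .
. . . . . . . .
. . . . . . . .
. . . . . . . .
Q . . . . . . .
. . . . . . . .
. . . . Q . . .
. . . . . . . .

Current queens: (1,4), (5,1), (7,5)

2

Branch on row 2: col 2 → 1; col 6 → 1; col 7 → 0; col 8 → 0.
Sum: 1 + 1 + 0 + 0 = 2.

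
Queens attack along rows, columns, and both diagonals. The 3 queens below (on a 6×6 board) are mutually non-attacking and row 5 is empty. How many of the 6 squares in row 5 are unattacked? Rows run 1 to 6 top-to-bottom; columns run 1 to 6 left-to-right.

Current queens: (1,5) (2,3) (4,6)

(1,5) attacks row 5 at column 5 and diagonals 1.
(2,3) attacks row 5 at column 3 and diagonals 6.
(4,6) attacks row 5 at column 6 and diagonals 5.
Attacked columns: {1, 3, 5, 6}. Safe: {2, 4}.

2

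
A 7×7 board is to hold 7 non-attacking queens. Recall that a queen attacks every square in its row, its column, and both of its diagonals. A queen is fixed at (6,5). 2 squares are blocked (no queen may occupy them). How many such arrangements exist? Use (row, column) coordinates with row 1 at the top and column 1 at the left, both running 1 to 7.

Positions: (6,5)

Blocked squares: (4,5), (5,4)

6

Branch on row 1: col 1 → 1; col 2 → 1; col 3 → 0; col 4 → 1; col 6 → 3; col 7 → 0.
Sum: 1 + 1 + 0 + 1 + 3 + 0 = 6.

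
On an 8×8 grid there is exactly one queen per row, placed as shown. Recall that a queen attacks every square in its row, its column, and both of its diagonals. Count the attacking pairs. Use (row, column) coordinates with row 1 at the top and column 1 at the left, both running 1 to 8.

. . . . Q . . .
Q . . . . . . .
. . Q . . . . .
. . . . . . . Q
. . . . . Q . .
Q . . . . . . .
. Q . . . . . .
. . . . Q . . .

5

Same column: (1,5)–(8,5) (column 5); (2,1)–(6,1) (column 1).
Same diagonal: (1,5)–(3,3) (|1−3| = |5−3| = 2); (1,5)–(4,8) (|1−4| = |5−8| = 3); (6,1)–(7,2) (|6−7| = |1−2| = 1).
Total attacking pairs: 5.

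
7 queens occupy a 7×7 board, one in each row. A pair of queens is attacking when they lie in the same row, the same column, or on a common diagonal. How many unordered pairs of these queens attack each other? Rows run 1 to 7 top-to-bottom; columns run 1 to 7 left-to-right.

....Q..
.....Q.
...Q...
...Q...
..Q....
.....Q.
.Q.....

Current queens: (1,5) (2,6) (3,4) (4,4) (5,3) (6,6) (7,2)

7

Same column: (2,6)–(6,6) (column 6); (3,4)–(4,4) (column 4).
Same diagonal: (1,5)–(2,6) (|1−2| = |5−6| = 1); (2,6)–(4,4) (|2−4| = |6−4| = 2); (2,6)–(5,3) (|2−5| = |6−3| = 3); (4,4)–(5,3) (|4−5| = |4−3| = 1); (4,4)–(6,6) (|4−6| = |4−6| = 2).
Total attacking pairs: 7.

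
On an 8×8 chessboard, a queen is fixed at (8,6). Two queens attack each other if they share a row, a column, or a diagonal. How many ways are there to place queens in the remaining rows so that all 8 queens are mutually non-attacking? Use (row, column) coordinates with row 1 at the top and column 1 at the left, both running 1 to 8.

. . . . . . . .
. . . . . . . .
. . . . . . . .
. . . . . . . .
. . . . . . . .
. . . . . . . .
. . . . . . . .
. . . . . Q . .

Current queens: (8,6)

16

Branch on row 1: col 1 → 0; col 2 → 0; col 3 → 5; col 4 → 4; col 5 → 3; col 7 → 2; col 8 → 2.
Sum: 0 + 0 + 5 + 4 + 3 + 2 + 2 = 16.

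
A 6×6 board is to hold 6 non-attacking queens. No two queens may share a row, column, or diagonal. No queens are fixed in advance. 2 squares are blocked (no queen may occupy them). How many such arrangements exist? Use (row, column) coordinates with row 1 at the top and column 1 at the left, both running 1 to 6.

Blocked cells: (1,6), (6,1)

Branch on row 1: col 1 → 0; col 2 → 1; col 3 → 1; col 4 → 1; col 5 → 1.
Sum: 0 + 1 + 1 + 1 + 1 = 4.

4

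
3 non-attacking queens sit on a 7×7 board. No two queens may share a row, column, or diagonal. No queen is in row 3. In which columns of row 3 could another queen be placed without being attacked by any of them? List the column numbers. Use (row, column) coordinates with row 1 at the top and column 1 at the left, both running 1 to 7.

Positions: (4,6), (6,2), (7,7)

(4,6) attacks row 3 at column 6 and diagonals 5, 7.
(6,2) attacks row 3 at column 2 and diagonals 5.
(7,7) attacks row 3 at column 7 and diagonals 3.
Attacked columns: {2, 3, 5, 6, 7}. Safe: {1, 4}.

columns 1, 4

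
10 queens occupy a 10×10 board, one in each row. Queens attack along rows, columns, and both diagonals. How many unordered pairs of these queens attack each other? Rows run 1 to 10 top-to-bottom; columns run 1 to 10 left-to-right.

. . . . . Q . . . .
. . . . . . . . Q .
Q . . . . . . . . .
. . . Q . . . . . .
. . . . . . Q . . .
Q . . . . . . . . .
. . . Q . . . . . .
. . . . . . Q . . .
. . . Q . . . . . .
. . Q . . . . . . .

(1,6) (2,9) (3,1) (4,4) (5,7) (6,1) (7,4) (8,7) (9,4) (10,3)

9

Same column: (3,1)–(6,1) (column 1); (4,4)–(7,4) (column 4); (4,4)–(9,4) (column 4); (5,7)–(8,7) (column 7); (7,4)–(9,4) (column 4).
Same diagonal: (1,6)–(6,1) (|1−6| = |6−1| = 5); (2,9)–(7,4) (|2−7| = |9−4| = 5); (6,1)–(9,4) (|6−9| = |1−4| = 3); (9,4)–(10,3) (|9−10| = |4−3| = 1).
Total attacking pairs: 9.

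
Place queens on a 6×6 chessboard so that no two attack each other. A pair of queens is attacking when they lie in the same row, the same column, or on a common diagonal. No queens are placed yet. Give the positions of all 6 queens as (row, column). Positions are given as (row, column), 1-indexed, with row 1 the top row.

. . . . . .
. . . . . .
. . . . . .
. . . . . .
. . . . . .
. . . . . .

Row 1: Safe: 1, 2, 3, 4, 5, 6. Place at column 4.
Row 2: attacked by (1,4)→{3,4,5}. Safe: 1, 2, 6. Place at column 1.
Row 3: attacked by (1,4)→{2,4,6}; (2,1)→{1,2}. Safe: 3, 5. Place at column 5.
Row 4: attacked by (1,4)→{1,4}; (2,1)→{1,3}; (3,5)→{4,5,6}. Safe: 2. Place at column 2.
Row 5: attacked by (1,4)→{4}; (2,1)→{1,4}; (3,5)→{3,5}; (4,2)→{1,2,3}. Safe: 6. Place at column 6.
Row 6: attacked by (1,4)→{4}; (2,1)→{1,5}; (3,5)→{2,5}; (4,2)→{2,4}; (5,6)→{5,6}. Safe: 3. Place at column 3.
Columns [4, 1, 5, 2, 6, 3], r−c [-3, 1, -2, 2, -1, 3], r+c [5, 3, 8, 6, 11, 9] are all distinct, so no two queens attack.

(1,4) (2,1) (3,5) (4,2) (5,6) (6,3)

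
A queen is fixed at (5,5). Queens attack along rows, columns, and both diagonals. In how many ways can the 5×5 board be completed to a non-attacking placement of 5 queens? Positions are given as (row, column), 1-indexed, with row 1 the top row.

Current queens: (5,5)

2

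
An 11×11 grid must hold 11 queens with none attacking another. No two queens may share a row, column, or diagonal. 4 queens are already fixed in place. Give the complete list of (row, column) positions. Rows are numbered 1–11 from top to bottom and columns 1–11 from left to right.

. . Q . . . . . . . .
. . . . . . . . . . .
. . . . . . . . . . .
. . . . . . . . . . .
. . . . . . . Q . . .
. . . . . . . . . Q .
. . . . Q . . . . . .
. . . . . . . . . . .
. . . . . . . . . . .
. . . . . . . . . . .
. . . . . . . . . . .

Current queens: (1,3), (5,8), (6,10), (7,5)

(1,3) (2,7) (3,4) (4,11) (5,8) (6,10) (7,5) (8,2) (9,9) (10,1) (11,6)

Row 2: attacked by (1,3)→{2,3,4}; (5,8)→{5,8,11}; (6,10)→{6,10}; (7,5)→{5,10}. Safe: 1, 7, 9. Place at column 7.
Row 3: attacked by (1,3)→{1,3,5}; (2,7)→{6,7,8}; (5,8)→{6,8,10}; (6,10)→{7,10}; (7,5)→{1,5,9}. Safe: 2, 4, 11. Place at column 4.
Row 4: attacked by (1,3)→{3,6}; (2,7)→{5,7,9}; (3,4)→{3,4,5}; (5,8)→{7,8,9}; (6,10)→{8,10}; (7,5)→{2,5,8}. Safe: 1, 11. Place at column 11.
Row 8: attacked by (1,3)→{3,10}; (2,7)→{1,7}; (3,4)→{4,9}; (4,11)→{7,11}; (5,8)→{5,8,11}; (6,10)→{8,10}; (7,5)→{4,5,6}. Safe: 2. Place at column 2.
Row 9: attacked by (1,3)→{3,11}; (2,7)→{7}; (3,4)→{4,10}; (4,11)→{6,11}; (5,8)→{4,8}; (6,10)→{7,10}; (7,5)→{3,5,7}; (8,2)→{1,2,3}. Safe: 9. Place at column 9.
Row 10: attacked by (1,3)→{3}; (2,7)→{7}; (3,4)→{4,11}; (4,11)→{5,11}; (5,8)→{3,8}; (6,10)→{6,10}; (7,5)→{2,5,8}; (8,2)→{2,4}; (9,9)→{8,9,10}. Safe: 1. Place at column 1.
Row 11: attacked by (1,3)→{3}; (2,7)→{7}; (3,4)→{4}; (4,11)→{4,11}; (5,8)→{2,8}; (6,10)→{5,10}; (7,5)→{1,5,9}; (8,2)→{2,5}; (9,9)→{7,9,11}; (10,1)→{1,2}. Safe: 6. Place at column 6.
Columns [3, 7, 4, 11, 8, 10, 5, 2, 9, 1, 6], r−c [-2, -5, -1, -7, -3, -4, 2, 6, 0, 9, 5], r+c [4, 9, 7, 15, 13, 16, 12, 10, 18, 11, 17] are all distinct, so no two queens attack.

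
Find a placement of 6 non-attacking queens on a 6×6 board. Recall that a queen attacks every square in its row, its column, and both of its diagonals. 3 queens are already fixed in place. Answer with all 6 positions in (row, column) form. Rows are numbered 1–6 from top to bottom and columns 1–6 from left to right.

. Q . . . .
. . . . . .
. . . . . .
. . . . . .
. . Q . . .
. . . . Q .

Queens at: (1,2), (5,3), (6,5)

Row 2: attacked by (1,2)→{1,2,3}; (5,3)→{3,6}; (6,5)→{1,5}. Safe: 4. Place at column 4.
Row 3: attacked by (1,2)→{2,4}; (2,4)→{3,4,5}; (5,3)→{1,3,5}; (6,5)→{2,5}. Safe: 6. Place at column 6.
Row 4: attacked by (1,2)→{2,5}; (2,4)→{2,4,6}; (3,6)→{5,6}; (5,3)→{2,3,4}; (6,5)→{3,5}. Safe: 1. Place at column 1.
Columns [2, 4, 6, 1, 3, 5], r−c [-1, -2, -3, 3, 2, 1], r+c [3, 6, 9, 5, 8, 11] are all distinct, so no two queens attack.

(1,2) (2,4) (3,6) (4,1) (5,3) (6,5)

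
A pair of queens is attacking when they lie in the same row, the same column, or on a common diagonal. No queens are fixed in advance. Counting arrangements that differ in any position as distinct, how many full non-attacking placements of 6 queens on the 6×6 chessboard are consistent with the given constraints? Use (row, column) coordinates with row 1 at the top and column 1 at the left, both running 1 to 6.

4

Branch on row 1: col 1 → 0; col 2 → 1; col 3 → 1; col 4 → 1; col 5 → 1; col 6 → 0.
Sum: 0 + 1 + 1 + 1 + 1 + 0 = 4.
(This is the classic 6-queens count.)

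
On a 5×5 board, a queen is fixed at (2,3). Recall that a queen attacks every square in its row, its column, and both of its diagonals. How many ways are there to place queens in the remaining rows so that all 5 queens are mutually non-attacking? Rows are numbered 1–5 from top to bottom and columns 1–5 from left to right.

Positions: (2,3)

Branch on row 1: col 1 → 1; col 5 → 1.
Sum: 1 + 1 = 2.

2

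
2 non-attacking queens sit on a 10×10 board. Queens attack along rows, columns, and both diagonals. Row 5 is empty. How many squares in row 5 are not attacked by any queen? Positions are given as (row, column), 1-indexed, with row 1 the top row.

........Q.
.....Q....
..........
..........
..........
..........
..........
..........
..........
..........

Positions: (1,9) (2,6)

6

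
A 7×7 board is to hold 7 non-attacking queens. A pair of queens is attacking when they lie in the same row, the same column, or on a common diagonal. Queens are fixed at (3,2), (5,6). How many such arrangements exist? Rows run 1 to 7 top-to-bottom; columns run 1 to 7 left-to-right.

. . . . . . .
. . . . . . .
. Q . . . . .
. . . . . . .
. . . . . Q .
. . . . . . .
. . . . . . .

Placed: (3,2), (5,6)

2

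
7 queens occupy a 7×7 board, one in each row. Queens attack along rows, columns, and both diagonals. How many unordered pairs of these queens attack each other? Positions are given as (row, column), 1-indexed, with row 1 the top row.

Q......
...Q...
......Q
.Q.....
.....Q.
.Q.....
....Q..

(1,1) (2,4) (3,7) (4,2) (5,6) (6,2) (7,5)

3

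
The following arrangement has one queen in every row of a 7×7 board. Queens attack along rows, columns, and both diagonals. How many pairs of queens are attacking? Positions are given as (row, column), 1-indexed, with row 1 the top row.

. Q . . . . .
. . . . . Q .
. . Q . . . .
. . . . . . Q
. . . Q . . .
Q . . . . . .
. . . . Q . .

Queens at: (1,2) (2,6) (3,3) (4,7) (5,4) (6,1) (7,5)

All columns are distinct and no two queens satisfy |Δrow| = |Δcol|, so no pair attacks.

0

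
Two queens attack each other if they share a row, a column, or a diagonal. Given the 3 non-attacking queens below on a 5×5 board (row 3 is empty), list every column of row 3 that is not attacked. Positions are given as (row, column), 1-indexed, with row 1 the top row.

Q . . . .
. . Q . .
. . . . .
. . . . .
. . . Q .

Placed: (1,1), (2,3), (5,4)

(1,1) attacks row 3 at column 1 and diagonals 3.
(2,3) attacks row 3 at column 3 and diagonals 2, 4.
(5,4) attacks row 3 at column 4 and diagonals 2.
Attacked columns: {1, 2, 3, 4}. Safe: {5}.

columns 5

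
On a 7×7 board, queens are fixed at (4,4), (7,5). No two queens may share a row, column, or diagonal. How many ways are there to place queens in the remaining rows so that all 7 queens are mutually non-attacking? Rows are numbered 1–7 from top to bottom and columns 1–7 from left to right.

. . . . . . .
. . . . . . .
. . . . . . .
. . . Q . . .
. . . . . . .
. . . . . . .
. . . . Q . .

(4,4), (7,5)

Branch on row 1: col 2 → 0; col 3 → 2; col 6 → 0.
Sum: 0 + 2 + 0 = 2.

2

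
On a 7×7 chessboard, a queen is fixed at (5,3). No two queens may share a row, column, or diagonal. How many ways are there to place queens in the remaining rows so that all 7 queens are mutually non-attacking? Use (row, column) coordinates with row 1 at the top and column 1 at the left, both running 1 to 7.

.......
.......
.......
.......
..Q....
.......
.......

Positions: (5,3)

6

Branch on row 1: col 1 → 1; col 2 → 1; col 4 → 1; col 5 → 2; col 6 → 1.
Sum: 1 + 1 + 1 + 2 + 1 = 6.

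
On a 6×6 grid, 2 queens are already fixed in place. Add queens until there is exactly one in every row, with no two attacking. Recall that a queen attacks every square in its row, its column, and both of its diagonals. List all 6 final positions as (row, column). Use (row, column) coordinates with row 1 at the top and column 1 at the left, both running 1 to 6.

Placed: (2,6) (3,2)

(1,3) (2,6) (3,2) (4,5) (5,1) (6,4)

Row 1: attacked by (2,6)→{5,6}; (3,2)→{2,4}. Safe: 1, 3. Place at column 3.
Row 4: attacked by (1,3)→{3,6}; (2,6)→{4,6}; (3,2)→{1,2,3}. Safe: 5. Place at column 5.
Row 5: attacked by (1,3)→{3}; (2,6)→{3,6}; (3,2)→{2,4}; (4,5)→{4,5,6}. Safe: 1. Place at column 1.
Row 6: attacked by (1,3)→{3}; (2,6)→{2,6}; (3,2)→{2,5}; (4,5)→{3,5}; (5,1)→{1,2}. Safe: 4. Place at column 4.
Columns [3, 6, 2, 5, 1, 4], r−c [-2, -4, 1, -1, 4, 2], r+c [4, 8, 5, 9, 6, 10] are all distinct, so no two queens attack.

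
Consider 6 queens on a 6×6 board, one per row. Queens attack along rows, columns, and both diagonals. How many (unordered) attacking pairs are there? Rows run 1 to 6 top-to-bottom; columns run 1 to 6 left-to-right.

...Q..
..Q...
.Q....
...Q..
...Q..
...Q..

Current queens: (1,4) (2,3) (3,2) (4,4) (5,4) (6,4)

Same column: (1,4)–(4,4) (column 4); (1,4)–(5,4) (column 4); (1,4)–(6,4) (column 4); (4,4)–(5,4) (column 4); (4,4)–(6,4) (column 4); (5,4)–(6,4) (column 4).
Same diagonal: (1,4)–(2,3) (|1−2| = |4−3| = 1); (1,4)–(3,2) (|1−3| = |4−2| = 2); (2,3)–(3,2) (|2−3| = |3−2| = 1); (3,2)–(5,4) (|3−5| = |2−4| = 2).
Total attacking pairs: 10.

10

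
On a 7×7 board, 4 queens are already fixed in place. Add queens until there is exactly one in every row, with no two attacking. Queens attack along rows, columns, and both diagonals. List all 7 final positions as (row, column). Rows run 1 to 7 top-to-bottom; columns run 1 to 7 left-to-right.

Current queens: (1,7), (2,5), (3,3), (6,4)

Row 4: attacked by (1,7)→{4,7}; (2,5)→{3,5,7}; (3,3)→{2,3,4}; (6,4)→{2,4,6}. Safe: 1. Place at column 1.
Row 5: attacked by (1,7)→{3,7}; (2,5)→{2,5}; (3,3)→{1,3,5}; (4,1)→{1,2}; (6,4)→{3,4,5}. Safe: 6. Place at column 6.
Row 7: attacked by (1,7)→{1,7}; (2,5)→{5}; (3,3)→{3,7}; (4,1)→{1,4}; (5,6)→{4,6}; (6,4)→{3,4,5}. Safe: 2. Place at column 2.
Columns [7, 5, 3, 1, 6, 4, 2], r−c [-6, -3, 0, 3, -1, 2, 5], r+c [8, 7, 6, 5, 11, 10, 9] are all distinct, so no two queens attack.

(1,7) (2,5) (3,3) (4,1) (5,6) (6,4) (7,2)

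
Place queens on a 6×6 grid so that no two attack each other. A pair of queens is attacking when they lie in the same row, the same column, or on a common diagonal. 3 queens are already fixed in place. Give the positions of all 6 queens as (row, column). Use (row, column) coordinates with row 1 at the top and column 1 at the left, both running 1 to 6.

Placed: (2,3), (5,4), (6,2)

Row 1: attacked by (2,3)→{2,3,4}; (5,4)→{4}; (6,2)→{2}. Safe: 1, 5, 6. Place at column 5.
Row 3: attacked by (1,5)→{3,5}; (2,3)→{2,3,4}; (5,4)→{2,4,6}; (6,2)→{2,5}. Safe: 1. Place at column 1.
Row 4: attacked by (1,5)→{2,5}; (2,3)→{1,3,5}; (3,1)→{1,2}; (5,4)→{3,4,5}; (6,2)→{2,4}. Safe: 6. Place at column 6.
Columns [5, 3, 1, 6, 4, 2], r−c [-4, -1, 2, -2, 1, 4], r+c [6, 5, 4, 10, 9, 8] are all distinct, so no two queens attack.

(1,5) (2,3) (3,1) (4,6) (5,4) (6,2)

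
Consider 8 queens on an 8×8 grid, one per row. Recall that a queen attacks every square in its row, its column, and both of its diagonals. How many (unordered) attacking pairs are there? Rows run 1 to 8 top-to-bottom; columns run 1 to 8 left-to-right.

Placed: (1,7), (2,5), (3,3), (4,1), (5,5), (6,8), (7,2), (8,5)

5

Same column: (2,5)–(5,5) (column 5); (2,5)–(8,5) (column 5); (5,5)–(8,5) (column 5).
Same diagonal: (3,3)–(5,5) (|3−5| = |3−5| = 2); (4,1)–(8,5) (|4−8| = |1−5| = 4).
Total attacking pairs: 5.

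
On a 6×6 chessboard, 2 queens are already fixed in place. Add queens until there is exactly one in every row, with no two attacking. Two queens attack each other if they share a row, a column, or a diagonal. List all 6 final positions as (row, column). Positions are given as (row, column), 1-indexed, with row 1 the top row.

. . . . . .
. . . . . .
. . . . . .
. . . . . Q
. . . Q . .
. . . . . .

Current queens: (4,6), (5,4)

Row 1: attacked by (4,6)→{3,6}; (5,4)→{4}. Safe: 1, 2, 5. Place at column 5.
Row 2: attacked by (1,5)→{4,5,6}; (4,6)→{4,6}; (5,4)→{1,4}. Safe: 2, 3. Place at column 3.
Row 3: attacked by (1,5)→{3,5}; (2,3)→{2,3,4}; (4,6)→{5,6}; (5,4)→{2,4,6}. Safe: 1. Place at column 1.
Row 6: attacked by (1,5)→{5}; (2,3)→{3}; (3,1)→{1,4}; (4,6)→{4,6}; (5,4)→{3,4,5}. Safe: 2. Place at column 2.
Columns [5, 3, 1, 6, 4, 2], r−c [-4, -1, 2, -2, 1, 4], r+c [6, 5, 4, 10, 9, 8] are all distinct, so no two queens attack.

(1,5) (2,3) (3,1) (4,6) (5,4) (6,2)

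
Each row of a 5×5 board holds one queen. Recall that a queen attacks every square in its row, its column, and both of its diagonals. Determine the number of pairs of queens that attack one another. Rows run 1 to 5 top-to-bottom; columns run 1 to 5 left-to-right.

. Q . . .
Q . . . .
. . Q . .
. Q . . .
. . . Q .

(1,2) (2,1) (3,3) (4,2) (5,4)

4

Same column: (1,2)–(4,2) (column 2).
Same diagonal: (1,2)–(2,1) (|1−2| = |2−1| = 1); (2,1)–(5,4) (|2−5| = |1−4| = 3); (3,3)–(4,2) (|3−4| = |3−2| = 1).
Total attacking pairs: 4.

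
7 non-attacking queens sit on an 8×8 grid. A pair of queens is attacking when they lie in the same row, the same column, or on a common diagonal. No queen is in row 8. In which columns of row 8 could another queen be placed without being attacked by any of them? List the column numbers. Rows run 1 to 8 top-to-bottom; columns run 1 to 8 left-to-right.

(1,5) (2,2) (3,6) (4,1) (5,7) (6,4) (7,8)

(1,5) attacks row 8 at column 5.
(2,2) attacks row 8 at column 2 and diagonals 8.
(3,6) attacks row 8 at column 6 and diagonals 1.
(4,1) attacks row 8 at column 1 and diagonals 5.
(5,7) attacks row 8 at column 7 and diagonals 4.
(6,4) attacks row 8 at column 4 and diagonals 2, 6.
(7,8) attacks row 8 at column 8 and diagonals 7.
Attacked columns: {1, 2, 4, 5, 6, 7, 8}. Safe: {3}.

columns 3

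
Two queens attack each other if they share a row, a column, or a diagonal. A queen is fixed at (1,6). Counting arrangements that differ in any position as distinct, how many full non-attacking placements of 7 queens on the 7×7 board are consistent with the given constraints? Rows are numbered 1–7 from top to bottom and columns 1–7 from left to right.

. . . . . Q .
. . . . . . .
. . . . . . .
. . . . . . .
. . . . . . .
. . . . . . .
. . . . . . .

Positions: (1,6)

Branch on row 2: col 1 → 1; col 2 → 1; col 3 → 3; col 4 → 2.
Sum: 1 + 1 + 3 + 2 = 7.

7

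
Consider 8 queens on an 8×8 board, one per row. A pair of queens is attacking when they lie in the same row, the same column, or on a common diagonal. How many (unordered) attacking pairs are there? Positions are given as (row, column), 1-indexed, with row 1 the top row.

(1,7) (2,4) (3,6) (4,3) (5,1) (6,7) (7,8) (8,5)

4

Same column: (1,7)–(6,7) (column 7).
Same diagonal: (2,4)–(5,1) (|2−5| = |4−1| = 3); (6,7)–(7,8) (|6−7| = |7−8| = 1); (6,7)–(8,5) (|6−8| = |7−5| = 2).
Total attacking pairs: 4.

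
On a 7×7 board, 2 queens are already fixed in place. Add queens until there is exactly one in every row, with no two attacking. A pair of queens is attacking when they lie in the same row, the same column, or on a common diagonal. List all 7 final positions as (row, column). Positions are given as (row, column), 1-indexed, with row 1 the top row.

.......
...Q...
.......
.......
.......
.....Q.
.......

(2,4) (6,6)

(1,7) (2,4) (3,1) (4,5) (5,2) (6,6) (7,3)

Row 1: attacked by (2,4)→{3,4,5}; (6,6)→{1,6}. Safe: 2, 7. Place at column 7.
Row 3: attacked by (1,7)→{5,7}; (2,4)→{3,4,5}; (6,6)→{3,6}. Safe: 1, 2. Place at column 1.
Row 4: attacked by (1,7)→{4,7}; (2,4)→{2,4,6}; (3,1)→{1,2}; (6,6)→{4,6}. Safe: 3, 5. Place at column 5.
Row 5: attacked by (1,7)→{3,7}; (2,4)→{1,4,7}; (3,1)→{1,3}; (4,5)→{4,5,6}; (6,6)→{5,6,7}. Safe: 2. Place at column 2.
Row 7: attacked by (1,7)→{1,7}; (2,4)→{4}; (3,1)→{1,5}; (4,5)→{2,5}; (5,2)→{2,4}; (6,6)→{5,6,7}. Safe: 3. Place at column 3.
Columns [7, 4, 1, 5, 2, 6, 3], r−c [-6, -2, 2, -1, 3, 0, 4], r+c [8, 6, 4, 9, 7, 12, 10] are all distinct, so no two queens attack.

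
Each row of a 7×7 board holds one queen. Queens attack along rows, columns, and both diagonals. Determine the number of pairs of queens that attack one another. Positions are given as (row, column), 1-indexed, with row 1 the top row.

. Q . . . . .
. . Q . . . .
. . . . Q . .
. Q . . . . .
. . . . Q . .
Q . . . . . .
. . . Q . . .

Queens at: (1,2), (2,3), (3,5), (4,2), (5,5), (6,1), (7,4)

3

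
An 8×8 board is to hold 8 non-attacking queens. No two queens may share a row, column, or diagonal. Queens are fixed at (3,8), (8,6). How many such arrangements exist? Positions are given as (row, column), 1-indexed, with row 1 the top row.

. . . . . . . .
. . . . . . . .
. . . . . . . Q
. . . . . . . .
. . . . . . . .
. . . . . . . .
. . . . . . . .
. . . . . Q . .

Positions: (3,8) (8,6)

4

Branch on row 1: col 1 → 0; col 2 → 0; col 3 → 1; col 4 → 1; col 5 → 2; col 7 → 0.
Sum: 0 + 0 + 1 + 1 + 2 + 0 = 4.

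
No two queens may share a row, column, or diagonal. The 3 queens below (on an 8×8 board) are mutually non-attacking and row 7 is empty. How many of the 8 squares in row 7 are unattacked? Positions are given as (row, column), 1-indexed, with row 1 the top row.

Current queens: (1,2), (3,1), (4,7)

2

(1,2) attacks row 7 at column 2 and diagonals 8.
(3,1) attacks row 7 at column 1 and diagonals 5.
(4,7) attacks row 7 at column 7 and diagonals 4.
Attacked columns: {1, 2, 4, 5, 7, 8}. Safe: {3, 6}.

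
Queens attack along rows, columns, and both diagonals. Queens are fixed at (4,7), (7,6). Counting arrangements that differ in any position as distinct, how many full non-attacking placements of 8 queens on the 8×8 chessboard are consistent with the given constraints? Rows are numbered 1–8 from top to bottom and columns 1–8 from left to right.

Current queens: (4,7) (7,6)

2

Branch on row 1: col 1 → 0; col 2 → 0; col 3 → 0; col 5 → 2; col 8 → 0.
Sum: 0 + 0 + 0 + 2 + 0 = 2.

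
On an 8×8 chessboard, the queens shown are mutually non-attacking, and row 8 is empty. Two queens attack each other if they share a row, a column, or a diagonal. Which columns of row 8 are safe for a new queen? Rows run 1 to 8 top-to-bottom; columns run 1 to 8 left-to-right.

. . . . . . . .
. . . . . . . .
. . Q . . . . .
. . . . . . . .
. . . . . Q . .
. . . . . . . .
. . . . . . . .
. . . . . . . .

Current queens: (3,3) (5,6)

(3,3) attacks row 8 at column 3 and diagonals 8.
(5,6) attacks row 8 at column 6 and diagonals 3.
Attacked columns: {3, 6, 8}. Safe: {1, 2, 4, 5, 7}.

columns 1, 2, 4, 5, 7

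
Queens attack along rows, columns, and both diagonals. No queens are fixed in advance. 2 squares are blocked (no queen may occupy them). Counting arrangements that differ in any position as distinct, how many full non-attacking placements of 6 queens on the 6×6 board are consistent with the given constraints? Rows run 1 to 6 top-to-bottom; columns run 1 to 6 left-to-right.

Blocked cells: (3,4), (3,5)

3

Branch on row 1: col 1 → 0; col 2 → 1; col 3 → 1; col 4 → 0; col 5 → 1; col 6 → 0.
Sum: 0 + 1 + 1 + 0 + 1 + 0 = 3.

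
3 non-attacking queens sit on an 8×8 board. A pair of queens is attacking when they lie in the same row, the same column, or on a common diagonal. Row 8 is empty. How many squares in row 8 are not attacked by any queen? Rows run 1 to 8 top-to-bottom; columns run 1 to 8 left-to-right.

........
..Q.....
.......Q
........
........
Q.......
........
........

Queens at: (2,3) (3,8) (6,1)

(2,3) attacks row 8 at column 3.
(3,8) attacks row 8 at column 8 and diagonals 3.
(6,1) attacks row 8 at column 1 and diagonals 3.
Attacked columns: {1, 3, 8}. Safe: {2, 4, 5, 6, 7}.

5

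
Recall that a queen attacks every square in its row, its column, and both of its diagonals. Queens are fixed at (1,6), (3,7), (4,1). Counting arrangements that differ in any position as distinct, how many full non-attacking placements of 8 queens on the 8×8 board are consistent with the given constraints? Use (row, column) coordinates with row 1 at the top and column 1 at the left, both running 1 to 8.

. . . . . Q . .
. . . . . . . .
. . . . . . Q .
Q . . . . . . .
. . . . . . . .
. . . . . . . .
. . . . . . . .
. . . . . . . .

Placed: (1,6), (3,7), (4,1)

4

Branch on row 2: col 2 → 2; col 4 → 2.
Sum: 2 + 2 = 4.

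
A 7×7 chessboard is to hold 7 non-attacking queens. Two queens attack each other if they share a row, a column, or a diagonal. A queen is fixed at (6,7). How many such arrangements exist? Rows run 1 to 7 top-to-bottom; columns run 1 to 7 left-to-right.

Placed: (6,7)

7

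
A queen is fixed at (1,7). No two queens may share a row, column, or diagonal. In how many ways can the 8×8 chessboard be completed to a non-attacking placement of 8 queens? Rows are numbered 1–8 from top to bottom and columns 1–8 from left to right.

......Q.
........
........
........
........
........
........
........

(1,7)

8

Branch on row 2: col 1 → 1; col 2 → 2; col 3 → 2; col 4 → 2; col 5 → 1.
Sum: 1 + 2 + 2 + 2 + 1 = 8.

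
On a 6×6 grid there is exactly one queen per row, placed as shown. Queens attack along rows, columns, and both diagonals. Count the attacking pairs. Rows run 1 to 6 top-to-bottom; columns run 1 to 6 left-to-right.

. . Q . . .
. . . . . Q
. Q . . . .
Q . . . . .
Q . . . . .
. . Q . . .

4

Same column: (1,3)–(6,3) (column 3); (4,1)–(5,1) (column 1).
Same diagonal: (3,2)–(4,1) (|3−4| = |2−1| = 1); (4,1)–(6,3) (|4−6| = |1−3| = 2).
Total attacking pairs: 4.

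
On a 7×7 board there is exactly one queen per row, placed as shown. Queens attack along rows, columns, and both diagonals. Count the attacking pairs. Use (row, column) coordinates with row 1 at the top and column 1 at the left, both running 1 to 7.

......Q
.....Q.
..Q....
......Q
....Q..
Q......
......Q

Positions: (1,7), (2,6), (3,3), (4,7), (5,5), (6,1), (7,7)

7

Same column: (1,7)–(4,7) (column 7); (1,7)–(7,7) (column 7); (4,7)–(7,7) (column 7).
Same diagonal: (1,7)–(2,6) (|1−2| = |7−6| = 1); (3,3)–(5,5) (|3−5| = |3−5| = 2); (3,3)–(7,7) (|3−7| = |3−7| = 4); (5,5)–(7,7) (|5−7| = |5−7| = 2).
Total attacking pairs: 7.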